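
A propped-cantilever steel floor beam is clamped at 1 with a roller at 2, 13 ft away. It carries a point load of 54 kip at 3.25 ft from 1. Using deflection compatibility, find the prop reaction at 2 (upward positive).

Remove the prop at 2; the released (primary) structure is a cantilever built in at 1.
Deflection at 2 on the released cantilever, summing each load's contribution:
  point load 54 at a = 3.25: Pa²(3L − a)/(6EI) = 3398/EI
Flexibility coefficient — unit upward force at 2: δ_{22} = L³/(3EI) = 732.3/EI.
The prop prevents deflection at 2: R_2 = δ_0/δ_{22} = 3398/732.3 = 4.641 kip.

R_2 = 4.641 kip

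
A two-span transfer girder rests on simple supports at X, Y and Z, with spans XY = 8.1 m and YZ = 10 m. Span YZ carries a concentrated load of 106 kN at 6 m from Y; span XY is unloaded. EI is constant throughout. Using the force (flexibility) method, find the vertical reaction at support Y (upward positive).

Release continuity at Y by inserting a hinge; the redundant is the internal moment M_Y. The primary structure is two simply-supported spans XY and YZ.
End slopes at the hinge Y, treating each span as simply supported:
  span YZ: point load 106 at a = 6: Pab(L + b)/(6LEI) = 593.6/EI
  relative rotation θ_0 = (0 + 593.6)/EI = 593.6/EI
A unit hogging moment at Y produces rotation L₁/(3EI) + L₂/(3EI) = 6.033/EI.
Compatibility: M_Y·(L₁+L₂)/(3EI) = θ_0, giving M_Y = 98.39 kN·m (hogging).
Span XY, ΣM about X with M_Y applied at Y: R_Y^{XY}·8.1 = 0 + 98.39, so R_Y^{XY} = 12.15 kN and R_X = 0 − 12.15 = -12.15 kN.
Span YZ, ΣM about Z: R_Y^{YZ}·10 = 424 + 98.39, so R_Y^{YZ} = 52.24 kN and R_Z = 106 − 52.24 = 53.76 kN.
R_Y = 12.15 + 52.24 = 64.39 kN.

R_Y = 64.39 kN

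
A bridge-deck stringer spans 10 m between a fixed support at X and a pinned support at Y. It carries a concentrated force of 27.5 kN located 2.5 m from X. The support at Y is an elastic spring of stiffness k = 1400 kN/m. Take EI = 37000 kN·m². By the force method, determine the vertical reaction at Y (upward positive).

Choose R_Y as the redundant. The primary structure is the cantilever fixed at X.
Free-end deflection of the primary structure under the applied loading (downward +):
  point load 27.5 at a = 2.5: Pa²(3L − a)/(6EI) = 787.8/EI
Flexibility coefficient — unit upward force at Y: δ_{YY} = L³/(3EI) = 333.3/EI.
With EI = 37000 kN·m²: δ_0 = 0.021291 m and δ_{YY} = 0.009009 m/kN.
Compatibility — the spring shortens by R_Y/k under the reaction it provides: δ_0 − R_Y·δ_{YY} = R_Y/k. With 1/k = 0.000714 m/kN, R_Y = δ_0 / (δ_{YY} + 1/k) = 0.021291 / (0.009009 + 0.000714) = 2.19 kN.

R_Y = 2.19 kN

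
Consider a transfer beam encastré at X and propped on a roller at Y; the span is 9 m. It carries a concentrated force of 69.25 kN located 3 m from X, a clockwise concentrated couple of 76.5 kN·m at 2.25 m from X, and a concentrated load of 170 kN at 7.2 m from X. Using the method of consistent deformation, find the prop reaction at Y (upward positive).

Release the roller at Y. Primary structure: cantilever fixed at X.
Free-end deflection of the primary structure under the applied loading (downward +):
  point load 69.25 at a = 3: Pa²(3L − a)/(6EI) = 2493/EI
  clockwise couple 76.5 at a = 2.25: M₀a(2L − a)/(2EI) = 1355/EI
  point load 170 at a = 7.2: Pa²(3L − a)/(6EI) = 29082/EI
  δ_0 = 32931/EI
Flexibility coefficient — unit upward force at Y: δ_{YY} = L³/(3EI) = 243/EI.
Compatibility at Y: δ_0 − R_Y·δ_{YY} = 0, so R_Y = 32931/243 = 135.5 kN.

R_Y = 135.5 kN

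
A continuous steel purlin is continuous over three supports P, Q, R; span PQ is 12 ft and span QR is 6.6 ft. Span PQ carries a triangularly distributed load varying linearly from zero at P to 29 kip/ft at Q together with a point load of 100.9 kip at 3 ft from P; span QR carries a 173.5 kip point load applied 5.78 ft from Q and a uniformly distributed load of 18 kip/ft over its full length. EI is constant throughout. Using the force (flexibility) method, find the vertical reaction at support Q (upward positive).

R_Q = 299.9 kip

Release continuity at Q by inserting a hinge; the redundant is the internal moment M_Q. The primary structure is two simply-supported spans PQ and QR.
Discontinuity in slope at Q on the released structure — sum the simple-span end rotations:
  span PQ: triangular load, peak 29: w₀L³/(45EI) = 1114/EI
  span PQ: point load 100.9 at a = 3: Pab(L + a)/(6LEI) = 567.6/EI
  span QR: point load 173.5 at a = 5.78: Pab(L + b)/(6LEI) = 154.1/EI
  span QR: UDL 18: wL³/(24EI) = 215.6/EI
  relative rotation θ_0 = (1681 + 369.7)/EI = 2051/EI
A unit hogging moment at Q produces rotation L₁/(3EI) + L₂/(3EI) = 6.2/EI.
Slope continuity at Q: θ_0 = M_Q·6.2/EI, so M_Q = 2051/6.2 = 330.8 kip·ft (hogging).
Span PQ, ΣM about P with M_Q applied at Q: R_Q^{PQ}·12 = 1695 + 330.8, so R_Q^{PQ} = 168.8 kip and R_P = 274.9 − 168.8 = 106.1 kip.
Span QR, ΣM about R: R_Q^{QR}·6.6 = 534.3 + 330.8, so R_Q^{QR} = 131.1 kip and R_R = 292.3 − 131.1 = 161.2 kip.
R_Q = 168.8 + 131.1 = 299.9 kip.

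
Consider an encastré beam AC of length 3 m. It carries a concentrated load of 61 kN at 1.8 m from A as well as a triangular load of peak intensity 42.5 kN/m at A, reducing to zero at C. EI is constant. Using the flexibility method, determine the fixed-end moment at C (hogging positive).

Release both end moments; the primary structure is a simply-supported span AC with redundants M_A and M_C.
End rotations of the released simple span under the applied load (×1/EI):
  at A: point load 61 at a = 1.8: Pab(L + b)/(6LEI) = 30.74/EI
  at C: point load 61 at a = 1.8: Pab(L + a)/(6LEI) = 35.14/EI
  at A: triangular load, peak 42.5: w₀L³/(45EI) = 25.5/EI
  at C: triangular load, peak 42.5: 7w₀L³/(360EI) = 22.31/EI
  θ_A0 = 56.24/EI,  θ_C0 = 57.45/EI
Flexibility coefficients: a unit moment at one end gives L/(3EI) there and L/(6EI) at the far end, so f₁₁ = f₂₂ = 1/EI and f₁₂ = f₂₁ = 0.5/EI.
Compatibility — zero rotation at each built-in end:
  1 M_A + 0.5 M_C = 56.24
  0.5 M_A + 1 M_C = 57.45
Solving the pair gives M_A = 36.69 kN·m and M_C = 39.1 kN·m (hogging).

M_C = 39.1 kN·m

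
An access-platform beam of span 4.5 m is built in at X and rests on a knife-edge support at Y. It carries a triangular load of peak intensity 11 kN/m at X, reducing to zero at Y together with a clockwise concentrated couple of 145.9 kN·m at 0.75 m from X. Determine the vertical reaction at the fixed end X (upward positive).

Take the reaction at Y as the redundant and release it; the primary structure is a cantilever fixed at X.
Downward deflection at the released point Y due to the loads:
  triangular load, peak 11 at the fixed end: w₀L⁴/(30EI) = 150.4/EI
  clockwise couple 145.9 at a = 0.75: M₀a(2L − a)/(2EI) = 451.4/EI
  δ_0 = 601.7/EI
Tip deflection under a unit load at Y: L³/(3EI) = 30.38/EI.
Compatibility at Y: δ_0 − R_Y·δ_{YY} = 0, so R_Y = 601.7/30.38 = 19.81 kN.
Vertical equilibrium: R_X = ΣP − R_Y = 24.75 − 19.81 = 4.94 kN.

R_X = 4.94 kN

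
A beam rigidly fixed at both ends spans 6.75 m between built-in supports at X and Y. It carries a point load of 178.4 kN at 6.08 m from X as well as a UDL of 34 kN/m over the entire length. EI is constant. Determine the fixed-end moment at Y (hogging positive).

M_Y = 226.1 kN·m

Release both end moments; the primary structure is a simply-supported span XY with redundants M_X and M_Y.
On the primary (simply-supported) span, the end slopes from the loading are:
  at X: point load 178.4 at a = 6.08: Pab(L + b)/(6LEI) = 133.1/EI
  at Y: point load 178.4 at a = 6.08: Pab(L + a)/(6LEI) = 230.2/EI
  at X: UDL 34: wL³/(24EI) = 435.7/EI
  at Y: UDL 34: wL³/(24EI) = 435.7/EI
  θ_X0 = 568.8/EI,  θ_Y0 = 665.9/EI
Flexibility coefficients: a unit moment at one end gives L/(3EI) there and L/(6EI) at the far end, so f₁₁ = f₂₂ = 2.25/EI and f₁₂ = f₂₁ = 1.125/EI.
Compatibility — zero rotation at each built-in end:
  2.25 M_X + 1.125 M_Y = 568.8
  1.125 M_X + 2.25 M_Y = 665.9
Solving the pair gives M_X = 139.8 kN·m and M_Y = 226.1 kN·m (hogging).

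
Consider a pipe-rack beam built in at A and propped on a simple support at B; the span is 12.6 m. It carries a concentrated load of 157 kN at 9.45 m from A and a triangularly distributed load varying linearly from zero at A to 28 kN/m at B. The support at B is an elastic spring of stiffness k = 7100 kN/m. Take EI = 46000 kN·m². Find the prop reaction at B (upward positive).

Choose R_B as the redundant. The primary structure is the cantilever fixed at A.
Downward deflection at the released point B due to the loads:
  point load 157 at a = 9.45: Pa²(3L − a)/(6EI) = 66247/EI
  triangular load, peak 28 at the free end: 11w₀L⁴/(120EI) = 64692/EI
  δ_0 = 130939/EI
Tip deflection under a unit load at B: L³/(3EI) = 666.8/EI.
With EI = 46000 kN·m²: δ_0 = 2.8465 m and δ_{BB} = 0.014495 m/kN.
Compatibility — the spring shortens by R_B/k under the reaction it provides: δ_0 − R_B·δ_{BB} = R_B/k. With 1/k = 0.000141 m/kN, R_B = δ_0 / (δ_{BB} + 1/k) = 2.8465 / (0.014495 + 0.000141) = 194.5 kN.

R_B = 194.5 kN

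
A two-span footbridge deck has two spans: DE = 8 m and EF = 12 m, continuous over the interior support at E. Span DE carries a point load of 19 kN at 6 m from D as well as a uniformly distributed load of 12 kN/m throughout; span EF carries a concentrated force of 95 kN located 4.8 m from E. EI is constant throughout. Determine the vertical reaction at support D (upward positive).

Release continuity at E by inserting a hinge; the redundant is the internal moment M_E. The primary structure is two simply-supported spans DE and EF.
Rotations at E on the released spans (each span's end-slope, ×1/EI):
  span DE: point load 19 at a = 6: Pab(L + a)/(6LEI) = 66.5/EI
  span DE: UDL 12: wL³/(24EI) = 256/EI
  span EF: point load 95 at a = 4.8: Pab(L + b)/(6LEI) = 875.5/EI
  relative rotation θ_0 = (322.5 + 875.5)/EI = 1198/EI
A unit hogging moment at E produces rotation L₁/(3EI) + L₂/(3EI) = 6.667/EI.
Slope continuity at E: θ_0 = M_E·6.667/EI, so M_E = 1198/6.667 = 179.7 kN·m (hogging).
Span DE, ΣM about D with M_E applied at E: R_E^{DE}·8 = 498 + 179.7, so R_E^{DE} = 84.71 kN and R_D = 115 − 84.71 = 30.29 kN.

R_D = 30.29 kN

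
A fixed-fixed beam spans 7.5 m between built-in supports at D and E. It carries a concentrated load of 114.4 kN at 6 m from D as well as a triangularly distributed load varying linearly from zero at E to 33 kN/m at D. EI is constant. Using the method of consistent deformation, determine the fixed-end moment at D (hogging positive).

M_D = 120.3 kN·m

Take the two fixed-end moments M_D, M_E as redundants; the released structure is the simple span DE.
Simple-span end rotations at D and E under the given loads:
  at D: point load 114.4 at a = 6: Pab(L + b)/(6LEI) = 205.9/EI
  at E: point load 114.4 at a = 6: Pab(L + a)/(6LEI) = 308.9/EI
  at D: triangular load, peak 33: w₀L³/(45EI) = 309.4/EI
  at E: triangular load, peak 33: 7w₀L³/(360EI) = 270.7/EI
  θ_D0 = 515.3/EI,  θ_E0 = 579.6/EI
Flexibility coefficients: a unit moment at one end gives L/(3EI) there and L/(6EI) at the far end, so f₁₁ = f₂₂ = 2.5/EI and f₁₂ = f₂₁ = 1.25/EI.
Compatibility — zero rotation at each built-in end:
  2.5 M_D + 1.25 M_E = 515.3
  1.25 M_D + 2.5 M_E = 579.6
Solving the pair gives M_D = 120.3 kN·m and M_E = 171.7 kN·m (hogging).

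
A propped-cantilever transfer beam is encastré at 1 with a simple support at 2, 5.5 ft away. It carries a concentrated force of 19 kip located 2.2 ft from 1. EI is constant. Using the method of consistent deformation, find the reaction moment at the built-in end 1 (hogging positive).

M_1 = 20.06 kip·ft

Take the reaction at 2 as the redundant and release it; the primary structure is a cantilever fixed at 1.
Primary-structure tip deflection at 2 by superposition:
  point load 19 at a = 2.2: Pa²(3L − a)/(6EI) = 219.2/EI
Flexibility coefficient — unit upward force at 2: δ_{22} = L³/(3EI) = 55.46/EI.
The prop prevents deflection at 2: R_2 = δ_0/δ_{22} = 219.2/55.46 = 3.952 kip.
Moment equilibrium about 1: M_1 = Σ(load moments about 1) − R_2·L = 41.8 − 3.952×5.5 = 20.06 kip·ft.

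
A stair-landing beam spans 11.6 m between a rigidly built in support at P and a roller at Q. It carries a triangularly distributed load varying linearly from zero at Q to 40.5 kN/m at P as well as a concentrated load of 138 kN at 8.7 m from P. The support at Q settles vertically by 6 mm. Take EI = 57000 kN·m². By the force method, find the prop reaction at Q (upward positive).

Choose R_Q as the redundant. The primary structure is the cantilever fixed at P.
Deflection at Q on the released cantilever, summing each load's contribution:
  triangular load, peak 40.5 at the fixed end: w₀L⁴/(30EI) = 24444/EI
  point load 138 at a = 8.7: Pa²(3L − a)/(6EI) = 45437/EI
  δ_0 = 69880/EI
Tip deflection under a unit load at Q: L³/(3EI) = 520.3/EI.
With EI = 57000 kN·m²: δ_0 = 1.226 m and δ_{QQ} = 0.009128 m/kN.
Compatibility — the beam at Q must follow the support down by 0.006 m: δ_0 − R_Q·δ_{QQ} = 0.006, so R_Q = (1.226 − 0.006)/0.009128 = 133.7 kN.

R_Q = 133.7 kN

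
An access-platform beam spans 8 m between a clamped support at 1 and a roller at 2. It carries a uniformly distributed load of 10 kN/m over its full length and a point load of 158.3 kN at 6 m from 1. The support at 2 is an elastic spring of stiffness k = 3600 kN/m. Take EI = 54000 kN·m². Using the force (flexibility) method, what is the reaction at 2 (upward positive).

Take the reaction at 2 as the redundant and release it; the primary structure is a cantilever fixed at 1.
Downward deflection at the released point 2 due to the loads:
  UDL 10: wL⁴/(8EI) = 5120/EI
  point load 158.3 at a = 6: Pa²(3L − a)/(6EI) = 17096/EI
  δ_0 = 22216/EI
Flexibility coefficient — unit upward force at 2: δ_{22} = L³/(3EI) = 170.7/EI.
With EI = 54000 kN·m²: δ_0 = 0.41141 m and δ_{22} = 0.00316 m/kN.
Compatibility — the spring shortens by R_2/k under the reaction it provides: δ_0 − R_2·δ_{22} = R_2/k. With 1/k = 0.000278 m/kN, R_2 = δ_0 / (δ_{22} + 1/k) = 0.41141 / (0.00316 + 0.000278) = 119.7 kN.

R_2 = 119.7 kN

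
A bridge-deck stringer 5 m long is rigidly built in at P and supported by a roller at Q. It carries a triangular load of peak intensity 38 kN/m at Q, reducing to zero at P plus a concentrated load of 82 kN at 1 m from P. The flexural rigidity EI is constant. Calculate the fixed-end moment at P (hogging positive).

M_P = 114.5 kN·m

Take the reaction at Q as the redundant and release it; the primary structure is a cantilever fixed at P.
Primary-structure tip deflection at Q by superposition:
  triangular load, peak 38 at the free end: 11w₀L⁴/(120EI) = 2177/EI
  point load 82 at a = 1: Pa²(3L − a)/(6EI) = 191.3/EI
  δ_0 = 2368/EI
Flexibility coefficient — unit upward force at Q: δ_{QQ} = L³/(3EI) = 41.67/EI.
Compatibility at Q: δ_0 − R_Q·δ_{QQ} = 0, so R_Q = 2368/41.67 = 56.84 kN.
Moment equilibrium about P: M_P = Σ(load moments about P) − R_Q·L = 398.7 − 56.84×5 = 114.5 kN·m.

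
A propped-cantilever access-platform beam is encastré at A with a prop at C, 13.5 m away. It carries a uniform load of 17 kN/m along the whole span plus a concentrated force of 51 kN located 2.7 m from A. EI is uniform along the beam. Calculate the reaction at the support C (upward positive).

Choose R_C as the redundant. The primary structure is the cantilever fixed at A.
Downward deflection at the released point C due to the loads:
  UDL 17: wL⁴/(8EI) = 70582/EI
  point load 51 at a = 2.7: Pa²(3L − a)/(6EI) = 2342/EI
  δ_0 = 72924/EI
Flexibility coefficient — unit upward force at C: δ_{CC} = L³/(3EI) = 820.1/EI.
Compatibility at C: δ_0 − R_C·δ_{CC} = 0, so R_C = 72924/820.1 = 88.92 kN.

R_C = 88.92 kN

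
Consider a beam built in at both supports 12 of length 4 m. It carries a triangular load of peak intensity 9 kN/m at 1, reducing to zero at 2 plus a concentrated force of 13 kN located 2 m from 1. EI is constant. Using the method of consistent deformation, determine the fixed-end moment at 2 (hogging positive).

M_2 = 11.3 kN·m

Release both end moments; the primary structure is a simply-supported span 12 with redundants M_1 and M_2.
Simple-span end rotations at 1 and 2 under the given loads:
  at 1: triangular load, peak 9: w₀L³/(45EI) = 12.8/EI
  at 2: triangular load, peak 9: 7w₀L³/(360EI) = 11.2/EI
  at 1: point load 13 at a = 2: Pab(L + b)/(6LEI) = 13/EI
  at 2: point load 13 at a = 2: Pab(L + a)/(6LEI) = 13/EI
  θ_10 = 25.8/EI,  θ_20 = 24.2/EI
Flexibility coefficients: a unit moment at one end gives L/(3EI) there and L/(6EI) at the far end, so f₁₁ = f₂₂ = 1.333/EI and f₁₂ = f₂₁ = 0.6667/EI.
Compatibility — zero rotation at each built-in end:
  1.333 M_1 + 0.6667 M_2 = 25.8
  0.6667 M_1 + 1.333 M_2 = 24.2
Solving the pair gives M_1 = 13.7 kN·m and M_2 = 11.3 kN·m (hogging).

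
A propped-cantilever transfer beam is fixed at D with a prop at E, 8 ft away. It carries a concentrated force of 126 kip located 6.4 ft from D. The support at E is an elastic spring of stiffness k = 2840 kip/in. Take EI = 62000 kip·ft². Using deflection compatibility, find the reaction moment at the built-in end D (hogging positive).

Release the roller at E. Primary structure: cantilever fixed at D.
Free-end deflection of the primary structure under the applied loading (downward +):
  point load 126 at a = 6.4: Pa²(3L − a)/(6EI) = 15139/EI
Flexibility coefficient — unit upward force at E: δ_{EE} = L³/(3EI) = 170.7/EI.
With EI = 62000 kip·ft²: δ_0 = 0.24417 ft and δ_{EE} = 0.002753 ft/kip.
Compatibility — the spring shortens by R_E/k under the reaction it provides: δ_0 − R_E·δ_{EE} = R_E/k. With 1/k = 1/(2840×12) ft/kip = 0.000029 ft/kip, R_E = δ_0 / (δ_{EE} + 1/k) = 0.24417 / (0.002753 + 0.000029) = 87.77 kip.
Moment equilibrium about D: M_D = Σ(load moments about D) − R_E·L = 806.4 − 87.77×8 = 104.3 kip·ft.

M_D = 104.3 kip·ft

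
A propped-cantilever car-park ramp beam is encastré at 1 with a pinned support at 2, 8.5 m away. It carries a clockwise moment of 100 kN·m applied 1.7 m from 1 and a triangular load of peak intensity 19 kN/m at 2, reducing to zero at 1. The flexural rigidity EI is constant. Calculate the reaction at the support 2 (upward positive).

Take the reaction at 2 as the redundant and release it; the primary structure is a cantilever fixed at 1.
Downward deflection at the released point 2 due to the loads:
  clockwise couple 100 at a = 1.7: M₀a(2L − a)/(2EI) = 1300/EI
  triangular load, peak 19 at the free end: 11w₀L⁴/(120EI) = 9092/EI
  δ_0 = 10392/EI
Tip deflection under a unit load at 2: L³/(3EI) = 204.7/EI.
The prop prevents deflection at 2: R_2 = δ_0/δ_{22} = 10392/204.7 = 50.77 kN.

R_2 = 50.77 kN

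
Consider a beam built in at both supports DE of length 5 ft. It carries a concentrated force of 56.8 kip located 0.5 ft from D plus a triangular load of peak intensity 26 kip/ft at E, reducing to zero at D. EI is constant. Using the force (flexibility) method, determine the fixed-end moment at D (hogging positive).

Take the two fixed-end moments M_D, M_E as redundants; the released structure is the simple span DE.
End rotations of the released simple span under the applied load (×1/EI):
  at D: point load 56.8 at a = 0.5: Pab(L + b)/(6LEI) = 40.47/EI
  at E: point load 56.8 at a = 0.5: Pab(L + a)/(6LEI) = 23.43/EI
  at D: triangular load, peak 26: 7w₀L³/(360EI) = 63.19/EI
  at E: triangular load, peak 26: w₀L³/(45EI) = 72.22/EI
  θ_D0 = 103.7/EI,  θ_E0 = 95.65/EI
Flexibility coefficients: a unit moment at one end gives L/(3EI) there and L/(6EI) at the far end, so f₁₁ = f₂₂ = 1.667/EI and f₁₂ = f₂₁ = 0.8333/EI.
Compatibility — zero rotation at each built-in end:
  1.667 M_D + 0.8333 M_E = 103.7
  0.8333 M_D + 1.667 M_E = 95.65
Solving the pair gives M_D = 44.67 kip·ft and M_E = 35.06 kip·ft (hogging).

M_D = 44.67 kip·ft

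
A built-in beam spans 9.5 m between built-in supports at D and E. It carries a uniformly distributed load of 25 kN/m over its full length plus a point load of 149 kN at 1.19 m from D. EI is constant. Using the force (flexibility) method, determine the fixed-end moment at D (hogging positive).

Release both end moments; the primary structure is a simply-supported span DE with redundants M_D and M_E.
Simple-span end rotations at D and E under the given loads:
  at D: UDL 25: wL³/(24EI) = 893.1/EI
  at E: UDL 25: wL³/(24EI) = 893.1/EI
  at D: point load 149 at a = 1.19: Pab(L + b)/(6LEI) = 460.4/EI
  at E: point load 149 at a = 1.19: Pab(L + a)/(6LEI) = 276.3/EI
  θ_D0 = 1353/EI,  θ_E0 = 1169/EI
Flexibility coefficients: a unit moment at one end gives L/(3EI) there and L/(6EI) at the far end, so f₁₁ = f₂₂ = 3.167/EI and f₁₂ = f₂₁ = 1.583/EI.
Compatibility — zero rotation at each built-in end:
  3.167 M_D + 1.583 M_E = 1353
  1.583 M_D + 3.167 M_E = 1169
Solving the pair gives M_D = 323.7 kN·m and M_E = 207.4 kN·m (hogging).

M_D = 323.7 kN·m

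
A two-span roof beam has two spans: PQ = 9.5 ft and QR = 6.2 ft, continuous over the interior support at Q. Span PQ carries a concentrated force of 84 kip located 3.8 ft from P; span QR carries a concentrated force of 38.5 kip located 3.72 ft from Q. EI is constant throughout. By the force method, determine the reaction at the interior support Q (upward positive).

R_Q = 74.84 kip

Release continuity at Q by inserting a hinge; the redundant is the internal moment M_Q. The primary structure is two simply-supported spans PQ and QR.
Rotations at Q on the released spans (each span's end-slope, ×1/EI):
  span PQ: point load 84 at a = 3.8: Pab(L + a)/(6LEI) = 424.5/EI
  span QR: point load 38.5 at a = 3.72: Pab(L + b)/(6LEI) = 82.88/EI
  relative rotation θ_0 = (424.5 + 82.88)/EI = 507.4/EI
A unit hogging moment at Q produces rotation L₁/(3EI) + L₂/(3EI) = 5.233/EI.
Slope continuity at Q: θ_0 = M_Q·5.233/EI, so M_Q = 507.4/5.233 = 96.96 kip·ft (hogging).
Span PQ, ΣM about P with M_Q applied at Q: R_Q^{PQ}·9.5 = 319.2 + 96.96, so R_Q^{PQ} = 43.81 kip and R_P = 84 − 43.81 = 40.19 kip.
Span QR, ΣM about R: R_Q^{QR}·6.2 = 95.48 + 96.96, so R_Q^{QR} = 31.04 kip and R_R = 38.5 − 31.04 = 7.462 kip.
R_Q = 43.81 + 31.04 = 74.84 kip.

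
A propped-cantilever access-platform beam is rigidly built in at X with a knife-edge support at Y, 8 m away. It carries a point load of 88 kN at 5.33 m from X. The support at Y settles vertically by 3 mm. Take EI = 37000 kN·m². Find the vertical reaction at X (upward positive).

Choose R_Y as the redundant. The primary structure is the cantilever fixed at X.
Primary-structure tip deflection at Y by superposition:
  point load 88 at a = 5.33: Pa²(3L − a)/(6EI) = 7779/EI
Tip deflection under a unit load at Y: L³/(3EI) = 170.7/EI.
With EI = 37000 kN·m²: δ_0 = 0.21025 m and δ_{YY} = 0.004613 m/kN.
Compatibility — the beam at Y must follow the support down by 0.003 m: δ_0 − R_Y·δ_{YY} = 0.003, so R_Y = (0.21025 − 0.003)/0.004613 = 44.93 kN.
Vertical equilibrium: R_X = ΣP − R_Y = 88 − 44.93 = 43.07 kN.

R_X = 43.07 kN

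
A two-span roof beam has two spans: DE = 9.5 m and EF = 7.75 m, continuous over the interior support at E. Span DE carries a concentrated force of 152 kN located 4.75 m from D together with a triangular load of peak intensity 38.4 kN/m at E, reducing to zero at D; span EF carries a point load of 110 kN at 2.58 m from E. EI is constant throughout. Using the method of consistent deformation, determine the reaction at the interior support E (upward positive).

R_E = 352.3 kN

Take M_E as the redundant. Released structure: two simple spans DE and EF with a hinge at E.
Rotations at E on the released spans (each span's end-slope, ×1/EI):
  span DE: point load 152 at a = 4.75: Pab(L + a)/(6LEI) = 857.4/EI
  span DE: triangular load, peak 38.4: w₀L³/(45EI) = 731.6/EI
  span EF: point load 110 at a = 2.58: Pab(L + b)/(6LEI) = 407.7/EI
  relative rotation θ_0 = (1589 + 407.7)/EI = 1997/EI
A unit hogging moment at E produces rotation L₁/(3EI) + L₂/(3EI) = 5.75/EI.
Slope continuity at E: θ_0 = M_E·5.75/EI, so M_E = 1997/5.75 = 347.2 kN·m (hogging).
Span DE, ΣM about D with M_E applied at E: R_E^{DE}·9.5 = 1877 + 347.2, so R_E^{DE} = 234.2 kN and R_D = 334.4 − 234.2 = 100.2 kN.
Span EF, ΣM about F: R_E^{EF}·7.75 = 568.7 + 347.2, so R_E^{EF} = 118.2 kN and R_F = 110 − 118.2 = -8.187 kN.
R_E = 234.2 + 118.2 = 352.3 kN.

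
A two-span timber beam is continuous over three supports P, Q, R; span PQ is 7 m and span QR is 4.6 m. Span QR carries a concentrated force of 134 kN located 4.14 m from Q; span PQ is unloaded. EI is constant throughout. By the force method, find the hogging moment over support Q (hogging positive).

Insert a hinge at Q; M_Q is the redundant, and each span becomes simply supported.
End slopes at the hinge Q, treating each span as simply supported:
  span QR: point load 134 at a = 4.14: Pab(L + b)/(6LEI) = 46.78/EI
  relative rotation θ_0 = (0 + 46.78)/EI = 46.78/EI
A unit hogging moment at Q produces rotation L₁/(3EI) + L₂/(3EI) = 3.867/EI.
Slope continuity at Q: θ_0 = M_Q·3.867/EI, so M_Q = 46.78/3.867 = 12.1 kN·m (hogging).

M_Q = 12.1 kN·m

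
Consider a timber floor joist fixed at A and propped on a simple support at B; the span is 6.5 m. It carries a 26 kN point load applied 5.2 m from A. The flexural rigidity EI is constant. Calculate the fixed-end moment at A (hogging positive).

Take the reaction at B as the redundant and release it; the primary structure is a cantilever fixed at A.
Free-end deflection of the primary structure under the applied loading (downward +):
  point load 26 at a = 5.2: Pa²(3L − a)/(6EI) = 1676/EI
Tip deflection under a unit load at B: L³/(3EI) = 91.54/EI.
The prop prevents deflection at B: R_B = δ_0/δ_{BB} = 1676/91.54 = 18.3 kN.
Moment equilibrium about A: M_A = Σ(load moments about A) − R_B·L = 135.2 − 18.3×6.5 = 16.22 kN·m.

M_A = 16.22 kN·m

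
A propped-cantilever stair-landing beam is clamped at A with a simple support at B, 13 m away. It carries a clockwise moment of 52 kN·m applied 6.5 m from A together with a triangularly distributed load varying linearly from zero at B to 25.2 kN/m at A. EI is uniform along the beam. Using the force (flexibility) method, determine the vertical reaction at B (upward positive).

R_B = 37.26 kN

Choose R_B as the redundant. The primary structure is the cantilever fixed at A.
Deflection at B on the released cantilever, summing each load's contribution:
  clockwise couple 52 at a = 6.5: M₀a(2L − a)/(2EI) = 3296/EI
  triangular load, peak 25.2 at the fixed end: w₀L⁴/(30EI) = 23991/EI
  δ_0 = 27287/EI
Tip deflection under a unit load at B: L³/(3EI) = 732.3/EI.
The prop prevents deflection at B: R_B = δ_0/δ_{BB} = 27287/732.3 = 37.26 kN.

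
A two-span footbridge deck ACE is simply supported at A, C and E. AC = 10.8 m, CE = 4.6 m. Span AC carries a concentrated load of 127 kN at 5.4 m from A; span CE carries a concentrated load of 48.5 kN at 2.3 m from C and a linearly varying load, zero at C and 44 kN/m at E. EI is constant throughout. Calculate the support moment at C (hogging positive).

Take M_C as the redundant. Released structure: two simple spans AC and CE with a hinge at C.
Discontinuity in slope at C on the released structure — sum the simple-span end rotations:
  span AC: point load 127 at a = 5.4: Pab(L + a)/(6LEI) = 925.8/EI
  span CE: point load 48.5 at a = 2.3: Pab(L + b)/(6LEI) = 64.14/EI
  span CE: triangular load, peak 44: 7w₀L³/(360EI) = 83.28/EI
  relative rotation θ_0 = (925.8 + 147.4)/EI = 1073/EI
A unit hogging moment at C produces rotation L₁/(3EI) + L₂/(3EI) = 5.133/EI.
Compatibility: M_C·(L₁+L₂)/(3EI) = θ_0, giving M_C = 209.1 kN·m (hogging).

M_C = 209.1 kN·m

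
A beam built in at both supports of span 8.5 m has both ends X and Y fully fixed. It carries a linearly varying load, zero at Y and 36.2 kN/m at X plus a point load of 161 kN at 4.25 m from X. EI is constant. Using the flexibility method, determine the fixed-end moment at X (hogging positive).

Release both end moments; the primary structure is a simply-supported span XY with redundants M_X and M_Y.
Simple-span end rotations at X and Y under the given loads:
  at X: triangular load, peak 36.2: w₀L³/(45EI) = 494/EI
  at Y: triangular load, peak 36.2: 7w₀L³/(360EI) = 432.3/EI
  at X: point load 161 at a = 4.25: Pab(L + b)/(6LEI) = 727/EI
  at Y: point load 161 at a = 4.25: Pab(L + a)/(6LEI) = 727/EI
  θ_X0 = 1221/EI,  θ_Y0 = 1159/EI
Flexibility coefficients: a unit moment at one end gives L/(3EI) there and L/(6EI) at the far end, so f₁₁ = f₂₂ = 2.833/EI and f₁₂ = f₂₁ = 1.417/EI.
Compatibility — zero rotation at each built-in end:
  2.833 M_X + 1.417 M_Y = 1221
  1.417 M_X + 2.833 M_Y = 1159
Solving the pair gives M_X = 301.8 kN·m and M_Y = 258.2 kN·m (hogging).

M_X = 301.8 kN·m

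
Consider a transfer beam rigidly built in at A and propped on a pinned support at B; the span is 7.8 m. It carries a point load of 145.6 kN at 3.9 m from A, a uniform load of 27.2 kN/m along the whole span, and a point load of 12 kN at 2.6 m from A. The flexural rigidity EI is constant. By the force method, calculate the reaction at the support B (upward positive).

Release the roller at B. Primary structure: cantilever fixed at A.
Downward deflection at the released point B due to the loads:
  point load 145.6 at a = 3.9: Pa²(3L − a)/(6EI) = 7197/EI
  UDL 27.2: wL⁴/(8EI) = 12585/EI
  point load 12 at a = 2.6: Pa²(3L − a)/(6EI) = 281.2/EI
  δ_0 = 20064/EI
Tip deflection under a unit load at B: L³/(3EI) = 158.2/EI.
Compatibility at B: δ_0 − R_B·δ_{BB} = 0, so R_B = 20064/158.2 = 126.8 kN.

R_B = 126.8 kN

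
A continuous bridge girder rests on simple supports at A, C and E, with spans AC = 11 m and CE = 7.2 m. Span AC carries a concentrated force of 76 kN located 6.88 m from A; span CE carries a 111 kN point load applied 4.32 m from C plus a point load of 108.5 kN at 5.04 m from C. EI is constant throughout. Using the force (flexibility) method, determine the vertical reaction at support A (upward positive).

Take M_C as the redundant. Released structure: two simple spans AC and CE with a hinge at C.
End slopes at the hinge C, treating each span as simply supported:
  span AC: point load 76 at a = 6.88: Pab(L + a)/(6LEI) = 583.6/EI
  span CE: point load 111 at a = 4.32: Pab(L + b)/(6LEI) = 322.2/EI
  span CE: point load 108.5 at a = 5.04: Pab(L + b)/(6LEI) = 255.9/EI
  relative rotation θ_0 = (583.6 + 578.2)/EI = 1162/EI
A unit hogging moment at C produces rotation L₁/(3EI) + L₂/(3EI) = 6.067/EI.
Compatibility: M_C·(L₁+L₂)/(3EI) = θ_0, giving M_C = 191.5 kN·m (hogging).
Span AC, ΣM about A with M_C applied at C: R_C^{AC}·11 = 522.9 + 191.5, so R_C^{AC} = 64.94 kN and R_A = 76 − 64.94 = 11.06 kN.

R_A = 11.06 kN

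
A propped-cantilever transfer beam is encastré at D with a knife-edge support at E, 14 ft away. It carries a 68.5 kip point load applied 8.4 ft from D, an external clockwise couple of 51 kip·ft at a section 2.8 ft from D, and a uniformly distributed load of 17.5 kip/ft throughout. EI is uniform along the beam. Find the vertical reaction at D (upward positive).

Take the reaction at E as the redundant and release it; the primary structure is a cantilever fixed at D.
Free-end deflection of the primary structure under the applied loading (downward +):
  point load 68.5 at a = 8.4: Pa²(3L − a)/(6EI) = 27067/EI
  clockwise couple 51 at a = 2.8: M₀a(2L − a)/(2EI) = 1799/EI
  UDL 17.5: wL⁴/(8EI) = 84035/EI
  δ_0 = 112901/EI
Tip deflection under a unit load at E: L³/(3EI) = 914.7/EI.
Compatibility at E: δ_0 − R_E·δ_{EE} = 0, so R_E = 112901/914.7 = 123.4 kip.
Vertical equilibrium: R_D = ΣP − R_E = 313.5 − 123.4 = 190.1 kip.

R_D = 190.1 kip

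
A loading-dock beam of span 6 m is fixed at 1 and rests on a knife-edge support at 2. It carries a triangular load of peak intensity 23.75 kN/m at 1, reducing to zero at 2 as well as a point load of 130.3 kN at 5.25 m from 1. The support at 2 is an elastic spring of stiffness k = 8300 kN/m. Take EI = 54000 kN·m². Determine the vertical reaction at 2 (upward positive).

Remove the prop at 2; the released (primary) structure is a cantilever built in at 1.
Primary-structure tip deflection at 2 by superposition:
  triangular load, peak 23.75 at the fixed end: w₀L⁴/(30EI) = 1026/EI
  point load 130.3 at a = 5.25: Pa²(3L − a)/(6EI) = 7632/EI
  δ_0 = 8658/EI
Tip deflection under a unit load at 2: L³/(3EI) = 72/EI.
With EI = 54000 kN·m²: δ_0 = 0.16033 m and δ_{22} = 0.001333 m/kN.
Compatibility — the spring shortens by R_2/k under the reaction it provides: δ_0 − R_2·δ_{22} = R_2/k. With 1/k = 0.00012 m/kN, R_2 = δ_0 / (δ_{22} + 1/k) = 0.16033 / (0.001333 + 0.00012) = 110.3 kN.

R_2 = 110.3 kN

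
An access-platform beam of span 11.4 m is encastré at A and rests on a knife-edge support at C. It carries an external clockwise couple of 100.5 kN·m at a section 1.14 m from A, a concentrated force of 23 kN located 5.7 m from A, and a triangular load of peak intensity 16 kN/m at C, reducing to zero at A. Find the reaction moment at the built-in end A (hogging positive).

Remove the prop at C; the released (primary) structure is a cantilever built in at A.
Downward deflection at the released point C due to the loads:
  clockwise couple 100.5 at a = 1.14: M₀a(2L − a)/(2EI) = 1241/EI
  point load 23 at a = 5.7: Pa²(3L − a)/(6EI) = 3550/EI
  triangular load, peak 16 at the free end: 11w₀L⁴/(120EI) = 24771/EI
  δ_0 = 29562/EI
Flexibility coefficient — unit upward force at C: δ_{CC} = L³/(3EI) = 493.8/EI.
Compatibility at C: δ_0 − R_C·δ_{CC} = 0, so R_C = 29562/493.8 = 59.86 kN.
Moment equilibrium about A: M_A = Σ(load moments about A) − R_C·L = 924.7 − 59.86×11.4 = 242.3 kN·m.

M_A = 242.3 kN·m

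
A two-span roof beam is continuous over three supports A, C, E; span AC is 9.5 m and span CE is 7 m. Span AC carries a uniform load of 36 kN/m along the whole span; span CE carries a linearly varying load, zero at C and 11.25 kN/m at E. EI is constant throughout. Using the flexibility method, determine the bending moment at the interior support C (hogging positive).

M_C = 247.5 kN·m

Release continuity at C by inserting a hinge; the redundant is the internal moment M_C. The primary structure is two simply-supported spans AC and CE.
Rotations at C on the released spans (each span's end-slope, ×1/EI):
  span AC: UDL 36: wL³/(24EI) = 1286/EI
  span CE: triangular load, peak 11.25: 7w₀L³/(360EI) = 75.03/EI
  relative rotation θ_0 = (1286 + 75.03)/EI = 1361/EI
A unit hogging moment at C produces rotation L₁/(3EI) + L₂/(3EI) = 5.5/EI.
Compatibility: M_C·(L₁+L₂)/(3EI) = θ_0, giving M_C = 247.5 kN·m (hogging).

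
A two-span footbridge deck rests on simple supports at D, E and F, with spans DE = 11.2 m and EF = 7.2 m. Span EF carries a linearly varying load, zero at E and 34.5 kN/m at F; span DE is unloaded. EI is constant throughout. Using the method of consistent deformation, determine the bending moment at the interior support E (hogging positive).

M_E = 40.82 kN·m

Take M_E as the redundant. Released structure: two simple spans DE and EF with a hinge at E.
End slopes at the hinge E, treating each span as simply supported:
  span EF: triangular load, peak 34.5: 7w₀L³/(360EI) = 250.4/EI
  relative rotation θ_0 = (0 + 250.4)/EI = 250.4/EI
A unit hogging moment at E produces rotation L₁/(3EI) + L₂/(3EI) = 6.133/EI.
Compatibility: M_E·(L₁+L₂)/(3EI) = θ_0, giving M_E = 40.82 kN·m (hogging).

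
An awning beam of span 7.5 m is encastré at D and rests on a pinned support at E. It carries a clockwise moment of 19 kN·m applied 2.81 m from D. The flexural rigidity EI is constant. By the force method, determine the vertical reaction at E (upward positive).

Choose R_E as the redundant. The primary structure is the cantilever fixed at D.
Downward deflection at the released point E due to the loads:
  clockwise couple 19 at a = 2.81: M₀a(2L − a)/(2EI) = 325.4/EI
Flexibility coefficient — unit upward force at E: δ_{EE} = L³/(3EI) = 140.6/EI.
Compatibility at E: δ_0 − R_E·δ_{EE} = 0, so R_E = 325.4/140.6 = 2.314 kN.

R_E = 2.314 kN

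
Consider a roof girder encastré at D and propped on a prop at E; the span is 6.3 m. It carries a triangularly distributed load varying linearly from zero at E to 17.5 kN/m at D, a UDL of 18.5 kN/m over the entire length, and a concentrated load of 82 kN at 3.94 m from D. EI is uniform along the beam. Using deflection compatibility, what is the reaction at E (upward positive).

Remove the prop at E; the released (primary) structure is a cantilever built in at D.
Deflection at E on the released cantilever, summing each load's contribution:
  triangular load, peak 17.5 at the fixed end: w₀L⁴/(30EI) = 918.9/EI
  UDL 18.5: wL⁴/(8EI) = 3643/EI
  point load 82 at a = 3.94: Pa²(3L − a)/(6EI) = 3174/EI
  δ_0 = 7736/EI
Tip deflection under a unit load at E: L³/(3EI) = 83.35/EI.
Compatibility at E: δ_0 − R_E·δ_{EE} = 0, so R_E = 7736/83.35 = 92.81 kN.

R_E = 92.81 kN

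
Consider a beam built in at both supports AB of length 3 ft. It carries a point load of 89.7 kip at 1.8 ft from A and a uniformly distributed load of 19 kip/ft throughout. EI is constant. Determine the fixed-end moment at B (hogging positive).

Release both end moments; the primary structure is a simply-supported span AB with redundants M_A and M_B.
On the primary (simply-supported) span, the end slopes from the loading are:
  at A: point load 89.7 at a = 1.8: Pab(L + b)/(6LEI) = 45.21/EI
  at B: point load 89.7 at a = 1.8: Pab(L + a)/(6LEI) = 51.67/EI
  at A: UDL 19: wL³/(24EI) = 21.38/EI
  at B: UDL 19: wL³/(24EI) = 21.38/EI
  θ_A0 = 66.58/EI,  θ_B0 = 73.04/EI
Flexibility coefficients: a unit moment at one end gives L/(3EI) there and L/(6EI) at the far end, so f₁₁ = f₂₂ = 1/EI and f₁₂ = f₂₁ = 0.5/EI.
Compatibility — zero rotation at each built-in end:
  1 M_A + 0.5 M_B = 66.58
  0.5 M_A + 1 M_B = 73.04
Solving the pair gives M_A = 40.08 kip·ft and M_B = 53 kip·ft (hogging).

M_B = 53 kip·ft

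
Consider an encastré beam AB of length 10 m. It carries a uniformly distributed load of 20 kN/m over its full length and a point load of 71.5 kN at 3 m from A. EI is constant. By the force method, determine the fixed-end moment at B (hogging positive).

Release both end moments; the primary structure is a simply-supported span AB with redundants M_A and M_B.
Simple-span end rotations at A and B under the given loads:
  at A: UDL 20: wL³/(24EI) = 833.3/EI
  at B: UDL 20: wL³/(24EI) = 833.3/EI
  at A: point load 71.5 at a = 3: Pab(L + b)/(6LEI) = 425.4/EI
  at B: point load 71.5 at a = 3: Pab(L + a)/(6LEI) = 325.3/EI
  θ_A0 = 1259/EI,  θ_B0 = 1159/EI
Flexibility coefficients: a unit moment at one end gives L/(3EI) there and L/(6EI) at the far end, so f₁₁ = f₂₂ = 3.333/EI and f₁₂ = f₂₁ = 1.667/EI.
Compatibility — zero rotation at each built-in end:
  3.333 M_A + 1.667 M_B = 1259
  1.667 M_A + 3.333 M_B = 1159
Solving the pair gives M_A = 271.8 kN·m and M_B = 211.7 kN·m (hogging).

M_B = 211.7 kN·m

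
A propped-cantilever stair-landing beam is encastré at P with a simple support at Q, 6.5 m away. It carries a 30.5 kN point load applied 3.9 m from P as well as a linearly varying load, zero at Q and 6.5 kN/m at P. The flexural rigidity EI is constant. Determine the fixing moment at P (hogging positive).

M_P = 51.61 kN·m

Remove the prop at Q; the released (primary) structure is a cantilever built in at P.
Deflection at Q on the released cantilever, summing each load's contribution:
  point load 30.5 at a = 3.9: Pa²(3L − a)/(6EI) = 1206/EI
  triangular load, peak 6.5 at the fixed end: w₀L⁴/(30EI) = 386.8/EI
  δ_0 = 1593/EI
Tip deflection under a unit load at Q: L³/(3EI) = 91.54/EI.
The prop prevents deflection at Q: R_Q = δ_0/δ_{QQ} = 1593/91.54 = 17.4 kN.
Moment equilibrium about P: M_P = Σ(load moments about P) − R_Q·L = 164.7 − 17.4×6.5 = 51.61 kN·m.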